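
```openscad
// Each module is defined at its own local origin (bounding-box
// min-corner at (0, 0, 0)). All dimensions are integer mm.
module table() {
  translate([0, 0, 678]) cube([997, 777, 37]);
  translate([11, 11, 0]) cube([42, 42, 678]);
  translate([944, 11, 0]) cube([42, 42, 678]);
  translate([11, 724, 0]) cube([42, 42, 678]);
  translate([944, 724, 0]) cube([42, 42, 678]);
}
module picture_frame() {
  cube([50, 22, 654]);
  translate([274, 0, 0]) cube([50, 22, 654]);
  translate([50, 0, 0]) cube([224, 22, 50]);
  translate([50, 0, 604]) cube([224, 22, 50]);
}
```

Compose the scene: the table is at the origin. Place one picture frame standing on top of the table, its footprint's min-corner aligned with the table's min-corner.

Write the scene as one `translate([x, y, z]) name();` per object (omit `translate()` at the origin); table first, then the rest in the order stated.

table();
translate([0, 0, 715]) picture_frame();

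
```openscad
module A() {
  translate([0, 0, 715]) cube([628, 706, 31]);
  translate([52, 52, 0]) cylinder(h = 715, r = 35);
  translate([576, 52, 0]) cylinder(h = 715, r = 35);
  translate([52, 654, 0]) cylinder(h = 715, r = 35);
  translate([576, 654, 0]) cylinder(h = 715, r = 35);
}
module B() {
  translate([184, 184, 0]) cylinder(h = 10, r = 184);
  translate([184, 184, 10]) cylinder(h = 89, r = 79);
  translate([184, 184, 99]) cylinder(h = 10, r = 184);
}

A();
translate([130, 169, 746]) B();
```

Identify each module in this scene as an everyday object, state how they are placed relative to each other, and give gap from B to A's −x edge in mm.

A is a table. B is a spool. The spool is on top of the table, centred. The gap from the spool to the table's −x edge is 130 mm.

The spool's min-x is at 130; the table's min-x is 0; gap = 130 mm.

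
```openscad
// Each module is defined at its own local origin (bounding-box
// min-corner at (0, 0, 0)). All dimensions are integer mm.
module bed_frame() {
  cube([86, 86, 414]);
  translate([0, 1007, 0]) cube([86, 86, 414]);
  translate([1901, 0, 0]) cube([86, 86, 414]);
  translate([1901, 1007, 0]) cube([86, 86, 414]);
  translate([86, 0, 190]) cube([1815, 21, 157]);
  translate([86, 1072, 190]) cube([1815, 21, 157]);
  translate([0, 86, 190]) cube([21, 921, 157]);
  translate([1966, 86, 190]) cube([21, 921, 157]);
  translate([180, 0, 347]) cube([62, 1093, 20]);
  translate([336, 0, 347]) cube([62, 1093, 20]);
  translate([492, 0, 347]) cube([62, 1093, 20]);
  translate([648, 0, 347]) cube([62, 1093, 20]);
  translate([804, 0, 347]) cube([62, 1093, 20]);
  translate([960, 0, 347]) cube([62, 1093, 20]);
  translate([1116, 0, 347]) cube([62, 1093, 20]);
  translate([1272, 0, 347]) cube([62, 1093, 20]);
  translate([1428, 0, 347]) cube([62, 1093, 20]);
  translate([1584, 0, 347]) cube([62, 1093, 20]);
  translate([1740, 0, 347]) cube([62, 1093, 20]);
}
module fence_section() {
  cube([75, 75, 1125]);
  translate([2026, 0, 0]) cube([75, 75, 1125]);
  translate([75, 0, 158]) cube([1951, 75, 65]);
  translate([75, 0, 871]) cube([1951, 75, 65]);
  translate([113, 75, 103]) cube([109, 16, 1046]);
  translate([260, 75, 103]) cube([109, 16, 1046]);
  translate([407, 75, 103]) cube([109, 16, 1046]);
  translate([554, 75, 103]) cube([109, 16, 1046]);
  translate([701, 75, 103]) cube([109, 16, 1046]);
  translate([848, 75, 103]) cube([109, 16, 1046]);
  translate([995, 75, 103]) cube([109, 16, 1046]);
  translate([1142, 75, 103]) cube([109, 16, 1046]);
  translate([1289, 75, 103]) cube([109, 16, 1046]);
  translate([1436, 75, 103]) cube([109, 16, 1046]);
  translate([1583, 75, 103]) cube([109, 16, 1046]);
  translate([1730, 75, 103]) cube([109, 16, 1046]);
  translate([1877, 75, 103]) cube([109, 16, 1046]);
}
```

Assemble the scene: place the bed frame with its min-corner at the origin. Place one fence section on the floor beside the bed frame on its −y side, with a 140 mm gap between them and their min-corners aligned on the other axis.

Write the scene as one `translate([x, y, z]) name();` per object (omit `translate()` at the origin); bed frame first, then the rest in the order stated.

bed_frame();
translate([0, -231, 0]) fence_section();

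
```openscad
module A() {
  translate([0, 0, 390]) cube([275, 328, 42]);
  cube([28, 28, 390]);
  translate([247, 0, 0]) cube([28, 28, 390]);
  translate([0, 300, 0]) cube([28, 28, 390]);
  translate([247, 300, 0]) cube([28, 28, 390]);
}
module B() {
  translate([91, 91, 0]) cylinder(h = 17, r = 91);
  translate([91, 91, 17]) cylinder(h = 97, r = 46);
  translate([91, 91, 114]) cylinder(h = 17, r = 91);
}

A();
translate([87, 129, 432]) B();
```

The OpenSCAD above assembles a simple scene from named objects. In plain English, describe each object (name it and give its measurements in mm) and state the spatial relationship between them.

A is a simple wooden stool: a rectangular seat 275 mm (x) by 328 mm (y), 42 mm thick, top face at z = 432 mm, on four square legs, each 28×28 mm in cross-section. The legs rest on z = 0, each flush with a corner of the seat.

B is a spool: two coaxial disc flanges of radius 91 mm and thickness 17 mm, joined by a core cylinder of radius 46 mm and height 97 mm. The lower flange rests on z = 0 and the three cylinders share a vertical axis.

The spool is on top of the stool.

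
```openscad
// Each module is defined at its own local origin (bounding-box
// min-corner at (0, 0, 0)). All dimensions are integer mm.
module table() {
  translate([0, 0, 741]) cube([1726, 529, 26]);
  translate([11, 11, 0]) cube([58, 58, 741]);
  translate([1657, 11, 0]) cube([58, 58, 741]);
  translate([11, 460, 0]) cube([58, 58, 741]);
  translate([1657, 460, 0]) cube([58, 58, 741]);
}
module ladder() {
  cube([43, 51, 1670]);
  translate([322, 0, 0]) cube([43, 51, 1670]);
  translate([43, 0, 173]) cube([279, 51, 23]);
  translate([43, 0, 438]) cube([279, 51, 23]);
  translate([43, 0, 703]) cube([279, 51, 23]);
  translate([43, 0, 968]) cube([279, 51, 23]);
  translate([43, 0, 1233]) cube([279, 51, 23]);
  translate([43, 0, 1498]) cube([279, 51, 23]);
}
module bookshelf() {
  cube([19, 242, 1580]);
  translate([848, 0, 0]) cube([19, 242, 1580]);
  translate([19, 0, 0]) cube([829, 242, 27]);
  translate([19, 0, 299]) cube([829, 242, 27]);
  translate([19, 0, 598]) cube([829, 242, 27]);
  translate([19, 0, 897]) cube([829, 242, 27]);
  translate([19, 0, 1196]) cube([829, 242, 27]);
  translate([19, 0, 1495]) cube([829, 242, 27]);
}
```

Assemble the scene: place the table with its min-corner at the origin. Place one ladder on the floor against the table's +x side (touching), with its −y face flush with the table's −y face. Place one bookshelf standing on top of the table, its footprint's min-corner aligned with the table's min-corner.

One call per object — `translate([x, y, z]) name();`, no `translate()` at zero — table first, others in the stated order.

table();
translate([1726, 0, 0]) ladder();
translate([0, 0, 767]) bookshelf();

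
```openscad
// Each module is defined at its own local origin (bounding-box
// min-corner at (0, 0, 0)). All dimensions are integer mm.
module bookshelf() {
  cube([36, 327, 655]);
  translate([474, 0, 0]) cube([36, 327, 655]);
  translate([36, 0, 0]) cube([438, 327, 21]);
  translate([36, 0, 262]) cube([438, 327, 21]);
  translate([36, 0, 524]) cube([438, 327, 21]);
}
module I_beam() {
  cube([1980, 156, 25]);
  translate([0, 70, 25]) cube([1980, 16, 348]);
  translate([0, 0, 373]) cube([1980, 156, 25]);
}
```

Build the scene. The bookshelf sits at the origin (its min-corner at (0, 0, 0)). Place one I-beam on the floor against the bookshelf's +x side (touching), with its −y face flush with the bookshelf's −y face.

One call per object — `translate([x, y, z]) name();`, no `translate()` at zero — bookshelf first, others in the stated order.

bookshelf();
translate([510, 0, 0]) I_beam();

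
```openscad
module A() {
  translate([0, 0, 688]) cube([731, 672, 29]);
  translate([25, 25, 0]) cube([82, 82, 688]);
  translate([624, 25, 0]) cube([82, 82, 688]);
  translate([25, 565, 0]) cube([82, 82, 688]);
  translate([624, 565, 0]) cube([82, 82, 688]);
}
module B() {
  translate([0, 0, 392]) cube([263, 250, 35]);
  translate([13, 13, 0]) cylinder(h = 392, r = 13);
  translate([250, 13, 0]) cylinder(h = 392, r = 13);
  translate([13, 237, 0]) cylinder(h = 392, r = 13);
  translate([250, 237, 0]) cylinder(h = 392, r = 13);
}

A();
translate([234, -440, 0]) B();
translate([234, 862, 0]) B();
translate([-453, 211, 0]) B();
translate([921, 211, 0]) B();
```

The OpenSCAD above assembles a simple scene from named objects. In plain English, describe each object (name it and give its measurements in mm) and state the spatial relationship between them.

A is a table: top 731 mm (x) × 672 mm (y), 29 mm thick, upper face at z = 717 mm, on four 82×82 mm square legs, each inset 25 mm from the nearest pair of top edges, running from z = 0 to the bottom of the top.

B is a four-legged stool. The seat is a 263×250×35 mm slab whose top surface is at z = 427 mm; four round legs, each 26 mm in diameter, run from the floor (z = 0) to the underside of the seat, each leg's axis is inset half a diameter from the nearest pair of seat edges (so the leg's bounding box is flush with the corner).

Four stools sit around the table at the −y, +y, −x, +x sides.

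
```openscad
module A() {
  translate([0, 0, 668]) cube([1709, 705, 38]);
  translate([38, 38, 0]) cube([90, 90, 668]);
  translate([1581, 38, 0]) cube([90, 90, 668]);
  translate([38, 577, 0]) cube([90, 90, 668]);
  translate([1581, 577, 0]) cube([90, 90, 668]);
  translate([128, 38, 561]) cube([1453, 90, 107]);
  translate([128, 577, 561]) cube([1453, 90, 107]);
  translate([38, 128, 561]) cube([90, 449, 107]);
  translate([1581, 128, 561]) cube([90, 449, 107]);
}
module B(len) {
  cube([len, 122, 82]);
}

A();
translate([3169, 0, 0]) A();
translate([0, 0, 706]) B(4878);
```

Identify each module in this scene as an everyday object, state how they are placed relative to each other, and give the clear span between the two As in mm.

A is a table. B is a beam. A beam spans the tops of two tables. The clear span between the two tables is 1460 mm.

Second table starts at x = 3169; first ends at x = 1709; clear span = 3169 − 1709 = 1460 mm.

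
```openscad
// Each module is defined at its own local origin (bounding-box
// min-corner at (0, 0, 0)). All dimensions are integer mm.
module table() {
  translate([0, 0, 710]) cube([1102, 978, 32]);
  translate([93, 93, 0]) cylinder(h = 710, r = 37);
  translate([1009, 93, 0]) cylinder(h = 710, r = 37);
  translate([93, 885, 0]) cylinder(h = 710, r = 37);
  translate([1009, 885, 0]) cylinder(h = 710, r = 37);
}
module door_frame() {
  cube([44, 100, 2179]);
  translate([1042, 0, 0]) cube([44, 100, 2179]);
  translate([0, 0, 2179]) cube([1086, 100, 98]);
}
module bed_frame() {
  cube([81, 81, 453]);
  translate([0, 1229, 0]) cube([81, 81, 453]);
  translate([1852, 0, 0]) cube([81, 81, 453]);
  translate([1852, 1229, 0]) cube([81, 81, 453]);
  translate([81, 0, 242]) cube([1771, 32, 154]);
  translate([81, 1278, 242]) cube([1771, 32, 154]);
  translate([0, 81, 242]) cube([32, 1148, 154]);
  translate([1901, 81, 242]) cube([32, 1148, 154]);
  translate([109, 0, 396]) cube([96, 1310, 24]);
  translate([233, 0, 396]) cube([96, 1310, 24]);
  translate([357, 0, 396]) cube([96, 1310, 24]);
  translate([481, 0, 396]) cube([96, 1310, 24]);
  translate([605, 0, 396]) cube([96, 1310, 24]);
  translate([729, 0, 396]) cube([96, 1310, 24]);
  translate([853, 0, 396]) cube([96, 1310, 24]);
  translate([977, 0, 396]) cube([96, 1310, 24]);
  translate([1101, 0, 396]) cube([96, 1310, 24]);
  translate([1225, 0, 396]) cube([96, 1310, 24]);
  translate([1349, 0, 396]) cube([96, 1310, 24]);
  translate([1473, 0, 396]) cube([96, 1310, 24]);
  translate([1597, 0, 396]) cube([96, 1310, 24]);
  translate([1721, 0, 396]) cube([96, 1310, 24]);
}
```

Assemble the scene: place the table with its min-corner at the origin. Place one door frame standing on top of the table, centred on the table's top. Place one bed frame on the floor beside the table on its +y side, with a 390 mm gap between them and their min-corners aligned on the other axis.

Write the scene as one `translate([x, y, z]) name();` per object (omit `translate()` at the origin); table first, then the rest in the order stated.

table();
translate([8, 439, 742]) door_frame();
translate([0, 1368, 0]) bed_frame();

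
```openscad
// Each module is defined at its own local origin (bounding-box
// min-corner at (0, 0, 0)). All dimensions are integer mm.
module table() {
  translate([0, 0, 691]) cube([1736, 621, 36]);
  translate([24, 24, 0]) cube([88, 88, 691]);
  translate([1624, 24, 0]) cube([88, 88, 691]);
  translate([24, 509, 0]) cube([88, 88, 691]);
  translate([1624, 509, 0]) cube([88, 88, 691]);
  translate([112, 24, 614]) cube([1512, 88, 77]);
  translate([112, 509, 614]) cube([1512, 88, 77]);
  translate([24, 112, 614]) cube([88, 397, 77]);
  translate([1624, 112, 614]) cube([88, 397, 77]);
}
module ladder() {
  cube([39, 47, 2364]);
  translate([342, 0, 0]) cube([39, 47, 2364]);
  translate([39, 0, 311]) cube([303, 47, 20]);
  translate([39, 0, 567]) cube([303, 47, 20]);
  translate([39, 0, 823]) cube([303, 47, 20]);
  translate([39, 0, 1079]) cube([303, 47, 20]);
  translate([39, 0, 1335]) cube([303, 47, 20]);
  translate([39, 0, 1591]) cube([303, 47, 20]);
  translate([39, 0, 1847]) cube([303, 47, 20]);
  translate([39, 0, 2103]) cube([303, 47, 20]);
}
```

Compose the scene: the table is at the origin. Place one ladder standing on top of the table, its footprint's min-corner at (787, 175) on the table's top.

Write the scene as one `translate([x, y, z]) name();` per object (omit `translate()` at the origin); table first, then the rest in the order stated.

table();
translate([787, 175, 727]) ladder();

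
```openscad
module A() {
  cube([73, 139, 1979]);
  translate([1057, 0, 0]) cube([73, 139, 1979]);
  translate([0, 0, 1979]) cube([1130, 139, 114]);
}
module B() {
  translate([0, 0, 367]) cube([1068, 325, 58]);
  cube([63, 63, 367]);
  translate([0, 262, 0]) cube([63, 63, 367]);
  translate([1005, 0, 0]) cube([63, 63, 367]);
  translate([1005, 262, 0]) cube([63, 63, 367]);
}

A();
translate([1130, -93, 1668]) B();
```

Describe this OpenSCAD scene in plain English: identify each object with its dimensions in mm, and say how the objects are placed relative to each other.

A is a door frame. The clear opening is 984 mm wide and 1979 mm high. Two 73 mm wide jambs, 139 mm deep, stand either side of the opening from the floor to the top of the opening. A 114 mm thick head sits across the top of both jambs, spanning the full outside width of the frame.

B is a long wooden bench with a 1068 mm (x) × 325 mm (y) seat, 58 mm thick, its top surface 425 mm above the floor. Four 63 mm square legs at the seat corners, flush with the edges, run from z = 0 to the seat underside.

The bench is beside the door frame with their tops flush at z = 2093.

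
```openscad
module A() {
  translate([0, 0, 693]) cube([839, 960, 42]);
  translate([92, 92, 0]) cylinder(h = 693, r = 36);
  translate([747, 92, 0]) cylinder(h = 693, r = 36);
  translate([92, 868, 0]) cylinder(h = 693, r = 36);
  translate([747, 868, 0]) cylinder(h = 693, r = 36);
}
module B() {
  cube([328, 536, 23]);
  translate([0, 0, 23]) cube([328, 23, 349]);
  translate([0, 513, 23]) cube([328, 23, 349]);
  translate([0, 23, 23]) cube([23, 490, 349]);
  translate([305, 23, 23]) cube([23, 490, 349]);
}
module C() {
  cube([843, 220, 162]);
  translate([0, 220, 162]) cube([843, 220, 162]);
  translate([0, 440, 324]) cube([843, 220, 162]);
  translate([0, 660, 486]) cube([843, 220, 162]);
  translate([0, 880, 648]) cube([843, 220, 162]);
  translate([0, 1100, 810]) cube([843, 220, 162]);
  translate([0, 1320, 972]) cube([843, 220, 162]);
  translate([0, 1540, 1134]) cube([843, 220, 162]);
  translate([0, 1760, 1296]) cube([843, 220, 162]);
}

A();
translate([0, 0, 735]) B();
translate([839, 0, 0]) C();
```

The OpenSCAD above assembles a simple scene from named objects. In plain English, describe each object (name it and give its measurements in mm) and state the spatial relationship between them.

A is a rectangular dining table. The top is 839×960×42 mm with its upper surface at z = 735 mm. It stands on four round legs of 72 mm diameter, each leg's bounding box inset 56 mm from the nearest pair of top edges, running from the floor to the underside of the top.

B is an open-topped rectangular box: outside dimensions 328×536×372 mm, with a uniform wall and base thickness of 23 mm. The base is a full 328×536 slab on the floor; four walls sit on top of the base. The front and back walls (the −y and +y sides) span the full width; the two side walls fit between them.

C is a straight staircase of 9 solid steps. Each step is 843 mm wide (x), 220 mm deep (y, the going) and 162 mm tall (the rise). The first step rests on the floor; each subsequent step sits one going further in +y and one rise higher in +z, directly behind and above the previous step with no overlap.

The open box is on top of the table. The staircase is against the table's +x side, with their −y faces flush.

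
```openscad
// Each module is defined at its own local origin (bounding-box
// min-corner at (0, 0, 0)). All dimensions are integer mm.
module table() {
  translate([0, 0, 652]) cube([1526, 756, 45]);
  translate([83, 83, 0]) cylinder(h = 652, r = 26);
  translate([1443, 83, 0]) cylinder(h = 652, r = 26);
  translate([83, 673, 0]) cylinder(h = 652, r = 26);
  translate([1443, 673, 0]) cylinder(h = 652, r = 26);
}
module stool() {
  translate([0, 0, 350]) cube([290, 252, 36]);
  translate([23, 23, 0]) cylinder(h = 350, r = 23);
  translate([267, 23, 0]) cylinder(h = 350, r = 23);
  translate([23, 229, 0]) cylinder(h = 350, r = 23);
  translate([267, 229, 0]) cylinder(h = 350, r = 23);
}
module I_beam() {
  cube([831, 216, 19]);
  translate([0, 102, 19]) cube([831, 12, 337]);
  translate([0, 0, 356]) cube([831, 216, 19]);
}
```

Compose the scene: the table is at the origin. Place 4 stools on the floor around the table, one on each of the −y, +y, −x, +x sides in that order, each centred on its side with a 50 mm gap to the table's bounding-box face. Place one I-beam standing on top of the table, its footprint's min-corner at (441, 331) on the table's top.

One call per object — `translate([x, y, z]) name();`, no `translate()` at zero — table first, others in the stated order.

table();
translate([618, -302, 0]) stool();
translate([618, 806, 0]) stool();
translate([-340, 252, 0]) stool();
translate([1576, 252, 0]) stool();
translate([441, 331, 697]) I_beam();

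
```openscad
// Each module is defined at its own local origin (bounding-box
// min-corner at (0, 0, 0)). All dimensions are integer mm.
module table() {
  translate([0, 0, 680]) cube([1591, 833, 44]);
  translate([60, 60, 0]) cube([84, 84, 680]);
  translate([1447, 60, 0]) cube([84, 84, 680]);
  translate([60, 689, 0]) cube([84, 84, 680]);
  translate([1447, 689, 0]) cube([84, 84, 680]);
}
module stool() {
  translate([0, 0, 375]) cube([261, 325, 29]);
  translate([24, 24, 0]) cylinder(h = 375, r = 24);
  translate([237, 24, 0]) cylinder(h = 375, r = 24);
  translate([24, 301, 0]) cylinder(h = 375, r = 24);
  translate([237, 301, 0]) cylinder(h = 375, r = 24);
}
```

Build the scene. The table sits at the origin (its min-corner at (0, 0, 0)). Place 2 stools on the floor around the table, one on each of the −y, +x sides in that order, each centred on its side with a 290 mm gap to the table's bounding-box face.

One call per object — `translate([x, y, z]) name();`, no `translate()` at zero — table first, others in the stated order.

table();
translate([665, -615, 0]) stool();
translate([1881, 254, 0]) stool();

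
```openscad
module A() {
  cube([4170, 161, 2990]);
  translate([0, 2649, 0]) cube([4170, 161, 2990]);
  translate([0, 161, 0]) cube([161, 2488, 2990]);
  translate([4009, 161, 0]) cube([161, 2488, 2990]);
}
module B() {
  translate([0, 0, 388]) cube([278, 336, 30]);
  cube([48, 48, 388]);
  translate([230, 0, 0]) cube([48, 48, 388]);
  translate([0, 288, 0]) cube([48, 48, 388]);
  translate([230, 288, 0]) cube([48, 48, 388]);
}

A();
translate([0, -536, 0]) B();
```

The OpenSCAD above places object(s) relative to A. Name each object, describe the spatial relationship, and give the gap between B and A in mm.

A is a house frame. B is a stool. The stool is on the floor beside the house frame on its −y side. The gap between the stool and the house frame is 200 mm.

The stool's nearest face is 200 mm from the house frame's −y face.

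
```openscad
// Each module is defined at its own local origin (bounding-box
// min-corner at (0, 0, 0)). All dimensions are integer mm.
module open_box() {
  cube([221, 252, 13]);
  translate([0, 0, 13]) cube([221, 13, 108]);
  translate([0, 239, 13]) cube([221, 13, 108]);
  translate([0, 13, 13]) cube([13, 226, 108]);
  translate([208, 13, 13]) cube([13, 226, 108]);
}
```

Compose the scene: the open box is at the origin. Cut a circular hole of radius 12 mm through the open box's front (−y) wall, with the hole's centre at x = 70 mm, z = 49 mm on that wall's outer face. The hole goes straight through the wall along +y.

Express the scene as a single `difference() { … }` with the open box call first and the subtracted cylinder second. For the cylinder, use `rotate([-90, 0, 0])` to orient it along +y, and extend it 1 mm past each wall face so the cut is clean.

difference() {
  open_box();
  translate([70, -1, 49]) rotate([-90, 0, 0]) cylinder(h = 15, r = 12);
}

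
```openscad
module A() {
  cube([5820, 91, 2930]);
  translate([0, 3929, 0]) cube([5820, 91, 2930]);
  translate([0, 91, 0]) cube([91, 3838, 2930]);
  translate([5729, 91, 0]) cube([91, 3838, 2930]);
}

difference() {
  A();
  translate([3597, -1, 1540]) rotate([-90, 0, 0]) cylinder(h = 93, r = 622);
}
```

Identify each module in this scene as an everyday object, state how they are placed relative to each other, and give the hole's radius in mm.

The subtracted cylinder has r = 622 mm.

A is a house frame. The house frame has a circular hole through its front wall. The hole's radius is 622 mm.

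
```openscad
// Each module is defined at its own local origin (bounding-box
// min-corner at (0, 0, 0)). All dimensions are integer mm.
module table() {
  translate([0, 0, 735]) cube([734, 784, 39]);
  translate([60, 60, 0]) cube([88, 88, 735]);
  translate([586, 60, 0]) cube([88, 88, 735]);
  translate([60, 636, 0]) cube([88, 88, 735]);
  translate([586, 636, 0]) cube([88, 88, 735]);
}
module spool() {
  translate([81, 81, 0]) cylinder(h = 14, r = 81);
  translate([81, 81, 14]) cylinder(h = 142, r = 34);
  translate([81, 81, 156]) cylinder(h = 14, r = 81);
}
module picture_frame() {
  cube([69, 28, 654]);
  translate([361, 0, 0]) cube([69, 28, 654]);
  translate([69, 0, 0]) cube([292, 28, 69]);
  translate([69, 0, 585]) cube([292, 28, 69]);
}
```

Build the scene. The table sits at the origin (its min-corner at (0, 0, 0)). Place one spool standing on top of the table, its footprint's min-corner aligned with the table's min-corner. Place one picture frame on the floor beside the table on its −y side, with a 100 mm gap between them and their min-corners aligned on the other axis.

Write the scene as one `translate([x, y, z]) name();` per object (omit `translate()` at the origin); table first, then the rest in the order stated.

table();
translate([0, 0, 774]) spool();
translate([0, -128, 0]) picture_frame();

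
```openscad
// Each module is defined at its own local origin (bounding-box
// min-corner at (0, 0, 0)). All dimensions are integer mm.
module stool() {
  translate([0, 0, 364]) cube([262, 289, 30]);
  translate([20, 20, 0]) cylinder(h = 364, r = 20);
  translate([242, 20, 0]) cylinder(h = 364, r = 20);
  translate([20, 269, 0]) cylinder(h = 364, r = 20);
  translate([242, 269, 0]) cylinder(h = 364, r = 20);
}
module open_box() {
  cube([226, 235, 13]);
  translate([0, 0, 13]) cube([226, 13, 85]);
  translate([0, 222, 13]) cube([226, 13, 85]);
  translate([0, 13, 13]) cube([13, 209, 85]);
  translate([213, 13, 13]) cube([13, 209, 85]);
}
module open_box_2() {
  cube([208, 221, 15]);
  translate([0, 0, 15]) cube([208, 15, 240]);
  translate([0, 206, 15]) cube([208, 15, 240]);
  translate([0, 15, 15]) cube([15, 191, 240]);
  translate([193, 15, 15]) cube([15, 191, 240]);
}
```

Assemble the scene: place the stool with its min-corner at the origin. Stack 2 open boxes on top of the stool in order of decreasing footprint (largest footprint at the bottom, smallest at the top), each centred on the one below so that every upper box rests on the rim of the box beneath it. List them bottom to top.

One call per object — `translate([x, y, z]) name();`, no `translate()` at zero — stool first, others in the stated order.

stool();
translate([18, 27, 394]) open_box();
translate([27, 34, 492]) open_box_2();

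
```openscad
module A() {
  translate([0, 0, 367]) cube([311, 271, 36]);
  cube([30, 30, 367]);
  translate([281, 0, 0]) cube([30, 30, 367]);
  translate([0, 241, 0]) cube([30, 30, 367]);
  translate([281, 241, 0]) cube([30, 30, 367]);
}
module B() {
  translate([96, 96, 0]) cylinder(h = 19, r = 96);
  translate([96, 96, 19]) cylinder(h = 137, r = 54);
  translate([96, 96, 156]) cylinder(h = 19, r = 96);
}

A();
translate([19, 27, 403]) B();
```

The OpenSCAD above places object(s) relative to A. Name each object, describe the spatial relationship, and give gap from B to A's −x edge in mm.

A is a stool. B is a spool. The spool is on top of the stool. The gap from the spool to the stool's −x edge is 19 mm.

The spool's min-x is at 19; the stool's min-x is 0; gap = 19 mm.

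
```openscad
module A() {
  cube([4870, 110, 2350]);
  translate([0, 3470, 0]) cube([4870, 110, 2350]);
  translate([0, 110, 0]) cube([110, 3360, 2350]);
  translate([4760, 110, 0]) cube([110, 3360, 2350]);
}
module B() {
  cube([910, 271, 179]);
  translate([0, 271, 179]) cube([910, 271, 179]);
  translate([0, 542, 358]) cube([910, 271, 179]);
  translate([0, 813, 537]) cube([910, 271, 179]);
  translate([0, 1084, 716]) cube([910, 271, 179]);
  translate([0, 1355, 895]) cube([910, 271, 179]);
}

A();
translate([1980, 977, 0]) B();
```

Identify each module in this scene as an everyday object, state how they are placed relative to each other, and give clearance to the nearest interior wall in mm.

Clearances: x = 1870, y = 867; minimum 867 mm.

A is a house frame. B is a staircase. The staircase sits inside the house frame, centred. The clearance to the nearest interior wall is 867 mm.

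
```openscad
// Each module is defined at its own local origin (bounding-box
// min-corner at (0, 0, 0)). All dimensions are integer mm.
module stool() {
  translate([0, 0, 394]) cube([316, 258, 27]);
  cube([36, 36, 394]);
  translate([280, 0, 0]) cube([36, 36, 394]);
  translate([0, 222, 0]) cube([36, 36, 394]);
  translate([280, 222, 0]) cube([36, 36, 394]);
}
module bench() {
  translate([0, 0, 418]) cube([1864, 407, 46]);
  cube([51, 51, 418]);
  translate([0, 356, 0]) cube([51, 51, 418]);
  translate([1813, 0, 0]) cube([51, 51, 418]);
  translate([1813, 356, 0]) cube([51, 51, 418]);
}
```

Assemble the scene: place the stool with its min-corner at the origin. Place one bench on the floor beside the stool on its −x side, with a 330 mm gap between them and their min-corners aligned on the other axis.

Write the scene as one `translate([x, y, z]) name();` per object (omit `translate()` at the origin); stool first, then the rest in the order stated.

stool();
translate([-2194, 0, 0]) bench();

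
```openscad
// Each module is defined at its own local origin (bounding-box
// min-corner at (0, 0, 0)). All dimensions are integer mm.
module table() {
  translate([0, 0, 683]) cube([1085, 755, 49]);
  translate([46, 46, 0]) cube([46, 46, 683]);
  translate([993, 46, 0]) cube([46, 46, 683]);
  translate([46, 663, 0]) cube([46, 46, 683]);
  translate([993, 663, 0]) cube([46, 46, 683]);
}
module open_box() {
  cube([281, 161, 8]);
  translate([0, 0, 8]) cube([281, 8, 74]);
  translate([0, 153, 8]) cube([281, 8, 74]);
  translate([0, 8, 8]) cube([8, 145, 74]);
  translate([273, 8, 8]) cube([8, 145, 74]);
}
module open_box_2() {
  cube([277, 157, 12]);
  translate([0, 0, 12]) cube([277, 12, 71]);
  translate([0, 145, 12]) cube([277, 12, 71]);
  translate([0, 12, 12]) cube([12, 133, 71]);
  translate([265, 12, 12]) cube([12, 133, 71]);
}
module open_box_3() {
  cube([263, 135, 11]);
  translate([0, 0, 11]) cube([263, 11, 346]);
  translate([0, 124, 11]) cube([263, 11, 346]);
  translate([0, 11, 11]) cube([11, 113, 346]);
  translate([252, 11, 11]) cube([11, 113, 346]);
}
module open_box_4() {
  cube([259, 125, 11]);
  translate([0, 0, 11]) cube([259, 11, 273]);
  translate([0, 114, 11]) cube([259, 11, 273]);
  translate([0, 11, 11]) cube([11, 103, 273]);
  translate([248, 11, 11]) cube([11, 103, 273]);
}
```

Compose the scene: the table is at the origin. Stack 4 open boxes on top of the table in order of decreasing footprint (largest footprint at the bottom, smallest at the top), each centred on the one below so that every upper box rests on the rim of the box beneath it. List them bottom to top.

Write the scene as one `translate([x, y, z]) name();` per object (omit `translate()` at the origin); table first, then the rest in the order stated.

table();
translate([402, 297, 732]) open_box();
translate([404, 299, 814]) open_box_2();
translate([411, 310, 897]) open_box_3();
translate([413, 315, 1254]) open_box_4();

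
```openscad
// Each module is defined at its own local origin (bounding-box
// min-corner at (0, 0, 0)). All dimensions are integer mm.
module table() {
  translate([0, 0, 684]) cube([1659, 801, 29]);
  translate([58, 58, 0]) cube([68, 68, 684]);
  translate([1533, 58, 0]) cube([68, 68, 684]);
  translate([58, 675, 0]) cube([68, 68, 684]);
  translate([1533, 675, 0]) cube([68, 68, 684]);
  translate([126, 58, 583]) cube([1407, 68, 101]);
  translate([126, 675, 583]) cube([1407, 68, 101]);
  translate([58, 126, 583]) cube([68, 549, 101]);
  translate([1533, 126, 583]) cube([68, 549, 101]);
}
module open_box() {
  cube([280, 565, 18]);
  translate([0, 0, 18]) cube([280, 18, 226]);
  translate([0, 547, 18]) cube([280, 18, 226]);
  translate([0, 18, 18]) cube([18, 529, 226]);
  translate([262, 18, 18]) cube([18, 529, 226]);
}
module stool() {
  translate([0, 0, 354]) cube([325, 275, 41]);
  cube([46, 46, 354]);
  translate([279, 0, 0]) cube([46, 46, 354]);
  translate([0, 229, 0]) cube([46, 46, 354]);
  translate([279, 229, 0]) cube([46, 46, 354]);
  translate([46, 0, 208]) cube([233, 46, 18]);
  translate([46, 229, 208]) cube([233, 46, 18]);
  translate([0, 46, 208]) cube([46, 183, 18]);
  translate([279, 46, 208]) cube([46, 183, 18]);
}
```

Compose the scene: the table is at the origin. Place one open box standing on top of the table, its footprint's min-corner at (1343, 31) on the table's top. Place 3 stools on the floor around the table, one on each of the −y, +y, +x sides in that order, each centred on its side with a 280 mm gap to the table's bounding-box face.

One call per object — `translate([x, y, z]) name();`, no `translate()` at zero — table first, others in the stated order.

table();
translate([1343, 31, 713]) open_box();
translate([667, -555, 0]) stool();
translate([667, 1081, 0]) stool();
translate([1939, 263, 0]) stool();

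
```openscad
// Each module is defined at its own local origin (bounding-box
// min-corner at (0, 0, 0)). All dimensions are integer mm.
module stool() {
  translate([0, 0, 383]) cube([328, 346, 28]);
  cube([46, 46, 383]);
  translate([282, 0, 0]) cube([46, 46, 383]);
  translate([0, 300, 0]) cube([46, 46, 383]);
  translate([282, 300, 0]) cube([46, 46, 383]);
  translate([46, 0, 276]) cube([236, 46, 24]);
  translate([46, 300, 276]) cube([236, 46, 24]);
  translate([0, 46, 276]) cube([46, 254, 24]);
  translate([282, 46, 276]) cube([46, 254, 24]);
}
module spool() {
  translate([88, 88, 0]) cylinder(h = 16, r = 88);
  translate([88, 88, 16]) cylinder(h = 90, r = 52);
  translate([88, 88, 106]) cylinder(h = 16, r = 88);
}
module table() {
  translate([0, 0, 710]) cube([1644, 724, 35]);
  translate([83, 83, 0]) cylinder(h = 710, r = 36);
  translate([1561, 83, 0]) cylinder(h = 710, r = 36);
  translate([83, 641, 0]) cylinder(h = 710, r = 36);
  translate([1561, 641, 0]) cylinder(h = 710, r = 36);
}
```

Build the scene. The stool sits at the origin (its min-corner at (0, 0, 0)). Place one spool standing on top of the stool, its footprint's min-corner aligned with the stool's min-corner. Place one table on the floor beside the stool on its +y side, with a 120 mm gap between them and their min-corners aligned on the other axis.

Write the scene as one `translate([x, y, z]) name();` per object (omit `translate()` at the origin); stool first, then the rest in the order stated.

stool();
translate([0, 0, 411]) spool();
translate([0, 466, 0]) table();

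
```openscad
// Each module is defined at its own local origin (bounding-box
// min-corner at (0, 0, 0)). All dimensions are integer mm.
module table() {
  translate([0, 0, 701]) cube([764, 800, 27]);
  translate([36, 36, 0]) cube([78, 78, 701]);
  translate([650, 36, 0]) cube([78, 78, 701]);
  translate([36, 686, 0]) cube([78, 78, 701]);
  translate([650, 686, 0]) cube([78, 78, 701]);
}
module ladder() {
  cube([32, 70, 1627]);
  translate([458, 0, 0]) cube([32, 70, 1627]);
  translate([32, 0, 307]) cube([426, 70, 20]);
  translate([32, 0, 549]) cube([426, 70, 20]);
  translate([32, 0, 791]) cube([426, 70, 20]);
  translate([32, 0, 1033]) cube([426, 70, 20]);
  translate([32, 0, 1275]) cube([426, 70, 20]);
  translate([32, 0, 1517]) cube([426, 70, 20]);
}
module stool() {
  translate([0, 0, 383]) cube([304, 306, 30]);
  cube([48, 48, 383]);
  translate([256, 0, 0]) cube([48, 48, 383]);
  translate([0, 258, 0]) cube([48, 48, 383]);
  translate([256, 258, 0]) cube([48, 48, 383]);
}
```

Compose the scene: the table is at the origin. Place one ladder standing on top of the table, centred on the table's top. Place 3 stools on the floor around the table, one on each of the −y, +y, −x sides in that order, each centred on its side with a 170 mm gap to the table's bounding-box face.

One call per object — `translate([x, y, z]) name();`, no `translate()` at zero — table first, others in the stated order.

table();
translate([137, 365, 728]) ladder();
translate([230, -476, 0]) stool();
translate([230, 970, 0]) stool();
translate([-474, 247, 0]) stool();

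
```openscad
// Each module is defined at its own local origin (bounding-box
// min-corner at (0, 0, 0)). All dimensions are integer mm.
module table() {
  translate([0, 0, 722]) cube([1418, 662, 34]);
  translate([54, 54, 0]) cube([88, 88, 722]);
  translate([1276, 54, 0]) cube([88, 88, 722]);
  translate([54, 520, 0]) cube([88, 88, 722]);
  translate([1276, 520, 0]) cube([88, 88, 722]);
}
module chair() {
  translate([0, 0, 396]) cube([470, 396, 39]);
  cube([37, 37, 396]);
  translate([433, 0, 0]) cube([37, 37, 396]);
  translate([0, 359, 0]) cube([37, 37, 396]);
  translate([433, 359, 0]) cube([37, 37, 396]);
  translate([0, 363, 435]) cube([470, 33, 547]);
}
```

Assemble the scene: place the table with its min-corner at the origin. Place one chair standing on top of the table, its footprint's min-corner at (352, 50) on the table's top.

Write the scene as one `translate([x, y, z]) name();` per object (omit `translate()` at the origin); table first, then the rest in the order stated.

table();
translate([352, 50, 756]) chair();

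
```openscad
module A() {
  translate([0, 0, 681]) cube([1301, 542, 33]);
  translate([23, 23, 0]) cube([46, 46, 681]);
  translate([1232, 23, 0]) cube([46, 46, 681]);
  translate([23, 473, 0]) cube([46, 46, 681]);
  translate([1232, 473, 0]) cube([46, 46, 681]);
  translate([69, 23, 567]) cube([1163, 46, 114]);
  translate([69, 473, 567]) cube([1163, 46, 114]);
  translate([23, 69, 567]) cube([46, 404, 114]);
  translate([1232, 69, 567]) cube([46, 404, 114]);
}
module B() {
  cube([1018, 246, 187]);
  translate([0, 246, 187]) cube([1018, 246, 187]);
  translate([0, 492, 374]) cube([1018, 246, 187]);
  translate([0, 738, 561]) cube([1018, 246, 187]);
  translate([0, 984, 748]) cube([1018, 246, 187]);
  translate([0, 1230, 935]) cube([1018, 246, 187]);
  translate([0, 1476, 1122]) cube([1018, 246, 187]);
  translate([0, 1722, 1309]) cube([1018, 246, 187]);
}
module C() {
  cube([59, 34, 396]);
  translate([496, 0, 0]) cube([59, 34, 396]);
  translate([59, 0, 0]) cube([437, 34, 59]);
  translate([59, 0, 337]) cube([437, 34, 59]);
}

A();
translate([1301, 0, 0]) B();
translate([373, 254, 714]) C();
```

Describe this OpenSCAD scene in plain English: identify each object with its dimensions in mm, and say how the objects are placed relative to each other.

A is a table with a 1301×542 mm rectangular top, 33 mm thick, top surface at z = 714 mm, supported by four 46×46 mm square legs, each inset 23 mm from the nearest pair of top edges, running from the floor. Four apron rails, 46 mm thick and 114 mm tall, run between adjacent legs with their top edges flush with the underside of the top and their outer faces flush with the legs' outer faces.

B is a straight staircase of 8 solid steps. Each step is 1018 mm wide (x), 246 mm deep (y, the going) and 187 mm tall (the rise). The first step rests on the floor; each subsequent step sits one going further in +y and one rise higher in +z, directly behind and above the previous step with no overlap.

C is a rectangular picture frame lying in the x–z plane (depth along y). The opening is 437 mm wide (x) by 278 mm tall (z), surrounded by a border 59 mm wide on all four sides. The frame is 34 mm deep and is made of two full-height vertical stiles with two horizontal rails fitted between them.

The staircase is against the table's +x side, with their −y faces flush. The picture frame is on top of the table, centred.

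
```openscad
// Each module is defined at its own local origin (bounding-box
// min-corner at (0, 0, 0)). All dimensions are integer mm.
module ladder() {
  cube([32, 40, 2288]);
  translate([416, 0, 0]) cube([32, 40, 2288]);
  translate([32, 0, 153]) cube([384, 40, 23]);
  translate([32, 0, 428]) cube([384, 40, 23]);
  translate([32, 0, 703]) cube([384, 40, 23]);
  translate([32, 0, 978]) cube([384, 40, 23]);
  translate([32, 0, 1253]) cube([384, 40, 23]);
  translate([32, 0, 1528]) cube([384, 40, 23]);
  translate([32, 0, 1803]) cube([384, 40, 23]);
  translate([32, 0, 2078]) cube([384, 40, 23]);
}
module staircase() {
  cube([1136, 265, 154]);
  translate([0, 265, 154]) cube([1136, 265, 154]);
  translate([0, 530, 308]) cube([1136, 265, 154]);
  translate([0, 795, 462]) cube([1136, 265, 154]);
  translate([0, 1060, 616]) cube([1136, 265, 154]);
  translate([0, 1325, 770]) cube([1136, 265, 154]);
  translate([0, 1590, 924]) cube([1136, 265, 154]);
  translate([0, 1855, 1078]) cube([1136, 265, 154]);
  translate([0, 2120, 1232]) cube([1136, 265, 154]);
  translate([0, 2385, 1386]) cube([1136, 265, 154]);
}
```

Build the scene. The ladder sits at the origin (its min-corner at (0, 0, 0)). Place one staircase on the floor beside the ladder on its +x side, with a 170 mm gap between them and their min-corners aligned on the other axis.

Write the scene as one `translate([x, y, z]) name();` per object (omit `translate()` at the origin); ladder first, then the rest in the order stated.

ladder();
translate([618, 0, 0]) staircase();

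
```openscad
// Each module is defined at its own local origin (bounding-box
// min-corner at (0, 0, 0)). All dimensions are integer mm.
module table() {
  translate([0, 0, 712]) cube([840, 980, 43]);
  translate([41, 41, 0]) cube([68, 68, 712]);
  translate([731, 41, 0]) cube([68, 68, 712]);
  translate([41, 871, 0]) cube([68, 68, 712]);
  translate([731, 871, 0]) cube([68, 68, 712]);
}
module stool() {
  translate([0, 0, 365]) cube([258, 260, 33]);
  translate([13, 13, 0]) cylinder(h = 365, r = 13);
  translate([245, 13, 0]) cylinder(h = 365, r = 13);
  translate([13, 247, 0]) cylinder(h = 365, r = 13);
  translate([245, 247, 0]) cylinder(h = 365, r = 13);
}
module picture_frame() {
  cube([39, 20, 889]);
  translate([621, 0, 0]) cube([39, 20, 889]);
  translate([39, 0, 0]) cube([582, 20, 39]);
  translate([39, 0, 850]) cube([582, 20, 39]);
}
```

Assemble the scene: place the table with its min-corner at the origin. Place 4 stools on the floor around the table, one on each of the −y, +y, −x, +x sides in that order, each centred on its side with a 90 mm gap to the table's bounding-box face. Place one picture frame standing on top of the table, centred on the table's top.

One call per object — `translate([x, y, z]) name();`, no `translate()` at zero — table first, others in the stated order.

table();
translate([291, -350, 0]) stool();
translate([291, 1070, 0]) stool();
translate([-348, 360, 0]) stool();
translate([930, 360, 0]) stool();
translate([90, 480, 755]) picture_frame();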